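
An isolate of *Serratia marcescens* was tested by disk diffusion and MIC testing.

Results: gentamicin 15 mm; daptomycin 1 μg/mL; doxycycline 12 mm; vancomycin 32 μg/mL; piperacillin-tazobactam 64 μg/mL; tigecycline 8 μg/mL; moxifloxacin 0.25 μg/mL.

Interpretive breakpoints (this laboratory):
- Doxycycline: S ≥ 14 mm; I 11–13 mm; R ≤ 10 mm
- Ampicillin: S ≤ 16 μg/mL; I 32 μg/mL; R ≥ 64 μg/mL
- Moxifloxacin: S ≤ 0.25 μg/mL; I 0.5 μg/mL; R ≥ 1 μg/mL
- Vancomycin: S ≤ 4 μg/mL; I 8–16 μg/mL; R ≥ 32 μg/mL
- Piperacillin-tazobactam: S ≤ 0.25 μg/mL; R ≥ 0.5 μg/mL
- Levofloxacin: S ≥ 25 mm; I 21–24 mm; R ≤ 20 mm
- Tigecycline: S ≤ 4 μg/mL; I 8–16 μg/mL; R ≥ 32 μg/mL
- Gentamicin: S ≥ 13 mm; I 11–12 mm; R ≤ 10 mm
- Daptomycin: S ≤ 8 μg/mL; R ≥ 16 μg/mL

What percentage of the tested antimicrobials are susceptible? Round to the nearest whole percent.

43%

Gentamicin: 15 mm is ≥ 13 mm — Susceptible
Daptomycin (1 μg/mL) ≤ 8 μg/mL ⇒ susceptible
Doxycycline 12 mm: in 11–13 mm — intermediate
Vancomycin (32 μg/mL) ≥ 32 μg/mL → resistant
Piperacillin-tazobactam: 64 μg/mL is ≥ 0.5 μg/mL ⇒ resistant
Tigecycline 8 μg/mL: in 8–16 μg/mL ⇒ Intermediate
Moxifloxacin 0.25 μg/mL: ≤ 0.25 μg/mL ⇒ susceptible
Susceptible: 3/7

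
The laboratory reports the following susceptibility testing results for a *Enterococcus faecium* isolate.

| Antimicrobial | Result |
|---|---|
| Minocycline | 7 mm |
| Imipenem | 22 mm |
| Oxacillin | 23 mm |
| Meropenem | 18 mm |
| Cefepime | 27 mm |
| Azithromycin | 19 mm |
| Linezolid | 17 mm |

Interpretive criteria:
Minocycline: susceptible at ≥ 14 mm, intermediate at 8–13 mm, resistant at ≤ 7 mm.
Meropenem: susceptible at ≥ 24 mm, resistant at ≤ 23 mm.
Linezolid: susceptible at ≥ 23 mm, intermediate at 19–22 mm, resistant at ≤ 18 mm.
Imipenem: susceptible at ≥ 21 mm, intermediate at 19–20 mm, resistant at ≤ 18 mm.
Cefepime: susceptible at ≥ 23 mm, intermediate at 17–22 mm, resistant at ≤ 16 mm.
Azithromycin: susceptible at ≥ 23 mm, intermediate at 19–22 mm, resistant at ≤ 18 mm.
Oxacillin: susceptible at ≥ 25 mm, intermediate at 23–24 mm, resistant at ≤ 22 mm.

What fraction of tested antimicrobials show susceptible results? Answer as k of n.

2 of 7

Minocycline: 7 mm is ≤ 7 mm — Resistant
Imipenem: 22 mm is ≥ 21 mm — S
Oxacillin: 23 mm is in 23–24 mm ⇒ I
Meropenem: 18 mm is ≤ 23 mm — R
Cefepime (27 mm) ≥ 23 mm — Susceptible
Azithromycin: 19 mm is in 19–22 mm — Intermediate
Linezolid 17 mm: ≤ 18 mm → Resistant
Susceptible: 2/7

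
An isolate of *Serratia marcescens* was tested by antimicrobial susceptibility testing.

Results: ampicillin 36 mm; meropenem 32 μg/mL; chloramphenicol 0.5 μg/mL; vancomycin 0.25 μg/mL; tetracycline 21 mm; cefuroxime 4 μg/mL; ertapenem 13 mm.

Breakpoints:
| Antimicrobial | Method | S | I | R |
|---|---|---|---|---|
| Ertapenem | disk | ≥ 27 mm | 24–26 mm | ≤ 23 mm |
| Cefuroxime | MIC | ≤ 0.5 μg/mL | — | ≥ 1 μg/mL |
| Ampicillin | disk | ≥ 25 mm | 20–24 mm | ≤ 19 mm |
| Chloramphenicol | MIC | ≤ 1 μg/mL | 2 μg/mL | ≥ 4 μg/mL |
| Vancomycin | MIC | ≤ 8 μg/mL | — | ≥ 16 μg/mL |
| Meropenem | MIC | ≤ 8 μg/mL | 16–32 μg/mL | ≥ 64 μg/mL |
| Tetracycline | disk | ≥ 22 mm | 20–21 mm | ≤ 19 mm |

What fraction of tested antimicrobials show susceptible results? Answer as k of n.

Ampicillin (36 mm) ≥ 25 mm ⇒ susceptible
Meropenem: 32 μg/mL is in 16–32 μg/mL — intermediate
Chloramphenicol (0.5 μg/mL) ≤ 1 μg/mL — S
Vancomycin: 0.25 μg/mL is ≤ 8 μg/mL → S
Tetracycline: 21 mm is in 20–21 mm → I
Cefuroxime (4 μg/mL) ≥ 1 μg/mL ⇒ R
Ertapenem 13 mm: ≤ 23 mm — Resistant
Susceptible: 3/7

3 of 7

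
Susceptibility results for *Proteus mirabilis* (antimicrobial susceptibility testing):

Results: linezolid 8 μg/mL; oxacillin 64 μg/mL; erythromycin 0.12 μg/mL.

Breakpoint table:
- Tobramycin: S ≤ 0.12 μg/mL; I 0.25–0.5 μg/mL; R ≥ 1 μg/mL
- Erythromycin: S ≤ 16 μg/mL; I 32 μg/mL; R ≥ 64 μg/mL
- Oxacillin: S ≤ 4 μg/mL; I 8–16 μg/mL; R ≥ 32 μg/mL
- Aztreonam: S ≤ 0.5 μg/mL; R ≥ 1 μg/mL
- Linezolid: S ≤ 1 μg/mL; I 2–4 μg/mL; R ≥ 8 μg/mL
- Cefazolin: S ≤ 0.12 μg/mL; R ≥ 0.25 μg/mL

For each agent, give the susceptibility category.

R, R, S

Linezolid: 8 μg/mL is ≥ 8 μg/mL → R
Oxacillin: 64 μg/mL is ≥ 32 μg/mL → Resistant
Erythromycin 0.12 μg/mL: ≤ 16 μg/mL → susceptible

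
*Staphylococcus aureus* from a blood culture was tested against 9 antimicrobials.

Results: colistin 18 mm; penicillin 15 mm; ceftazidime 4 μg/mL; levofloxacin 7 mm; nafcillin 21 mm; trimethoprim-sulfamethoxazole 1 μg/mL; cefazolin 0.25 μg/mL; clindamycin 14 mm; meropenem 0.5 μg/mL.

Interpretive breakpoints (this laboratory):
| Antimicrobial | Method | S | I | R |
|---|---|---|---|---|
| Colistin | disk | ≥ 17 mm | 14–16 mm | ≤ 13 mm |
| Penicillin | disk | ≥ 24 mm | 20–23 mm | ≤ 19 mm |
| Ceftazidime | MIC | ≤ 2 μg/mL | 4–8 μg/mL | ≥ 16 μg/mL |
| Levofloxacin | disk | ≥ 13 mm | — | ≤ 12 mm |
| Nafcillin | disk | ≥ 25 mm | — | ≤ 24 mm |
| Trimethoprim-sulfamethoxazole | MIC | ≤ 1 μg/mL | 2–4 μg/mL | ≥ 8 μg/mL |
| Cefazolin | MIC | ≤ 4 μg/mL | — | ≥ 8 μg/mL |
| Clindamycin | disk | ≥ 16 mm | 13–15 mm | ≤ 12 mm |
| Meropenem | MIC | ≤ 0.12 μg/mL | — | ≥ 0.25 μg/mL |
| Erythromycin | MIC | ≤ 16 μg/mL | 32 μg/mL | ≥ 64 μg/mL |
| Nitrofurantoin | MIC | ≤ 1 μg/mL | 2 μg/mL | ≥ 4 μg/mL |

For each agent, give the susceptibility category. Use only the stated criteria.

S, R, I, R, R, S, S, I, R

Colistin: 18 mm is ≥ 17 mm — S
Penicillin 15 mm: ≤ 19 mm ⇒ Resistant
Ceftazidime 4 μg/mL: in 4–8 μg/mL ⇒ intermediate
Levofloxacin: 7 mm is ≤ 12 mm → resistant
Nafcillin (21 mm) ≤ 24 mm ⇒ Resistant
Trimethoprim-sulfamethoxazole (1 μg/mL) ≤ 1 μg/mL → Susceptible
Cefazolin 0.25 μg/mL: ≤ 4 μg/mL ⇒ S
Clindamycin 14 mm: in 13–15 mm — intermediate
Meropenem 0.5 μg/mL: ≥ 0.25 μg/mL ⇒ resistant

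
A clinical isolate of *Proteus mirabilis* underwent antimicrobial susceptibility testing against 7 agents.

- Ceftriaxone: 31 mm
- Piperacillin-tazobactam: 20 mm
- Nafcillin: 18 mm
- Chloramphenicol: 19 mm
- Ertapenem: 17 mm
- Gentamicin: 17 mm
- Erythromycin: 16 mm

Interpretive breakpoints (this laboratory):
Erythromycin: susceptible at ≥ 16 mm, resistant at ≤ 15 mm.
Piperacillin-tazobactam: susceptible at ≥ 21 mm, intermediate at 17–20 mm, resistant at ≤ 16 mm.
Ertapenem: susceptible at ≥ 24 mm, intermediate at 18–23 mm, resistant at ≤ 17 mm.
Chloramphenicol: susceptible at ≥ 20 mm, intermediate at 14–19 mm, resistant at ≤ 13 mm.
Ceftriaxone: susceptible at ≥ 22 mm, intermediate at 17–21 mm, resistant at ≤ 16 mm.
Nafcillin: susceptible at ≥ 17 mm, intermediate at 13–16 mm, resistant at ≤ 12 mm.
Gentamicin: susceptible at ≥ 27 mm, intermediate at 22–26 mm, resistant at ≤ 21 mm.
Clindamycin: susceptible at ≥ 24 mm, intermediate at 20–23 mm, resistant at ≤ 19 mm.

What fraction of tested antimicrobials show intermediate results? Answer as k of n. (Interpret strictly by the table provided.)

2 of 7

Ceftriaxone 31 mm: ≥ 22 mm — susceptible
Piperacillin-tazobactam: 20 mm is in 17–20 mm — I
Nafcillin: 18 mm is ≥ 17 mm → Susceptible
Chloramphenicol (19 mm) in 14–19 mm ⇒ intermediate
Ertapenem (17 mm) ≤ 17 mm → resistant
Gentamicin (17 mm) ≤ 21 mm — resistant
Erythromycin: 16 mm is ≥ 16 mm ⇒ S
Intermediate: 2/7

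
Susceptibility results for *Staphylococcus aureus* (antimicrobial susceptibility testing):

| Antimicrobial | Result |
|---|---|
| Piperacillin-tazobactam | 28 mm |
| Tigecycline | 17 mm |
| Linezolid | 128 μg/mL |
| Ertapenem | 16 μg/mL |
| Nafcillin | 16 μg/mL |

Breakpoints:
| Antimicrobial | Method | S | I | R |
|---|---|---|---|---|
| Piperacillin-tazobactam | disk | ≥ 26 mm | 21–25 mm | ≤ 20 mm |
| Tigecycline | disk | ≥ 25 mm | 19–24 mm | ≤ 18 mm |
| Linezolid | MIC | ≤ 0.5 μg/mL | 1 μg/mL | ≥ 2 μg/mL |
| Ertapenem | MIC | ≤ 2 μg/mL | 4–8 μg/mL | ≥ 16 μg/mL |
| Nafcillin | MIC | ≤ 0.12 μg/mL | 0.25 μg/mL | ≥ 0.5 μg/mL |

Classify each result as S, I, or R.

Piperacillin-tazobactam 28 mm: ≥ 26 mm ⇒ Susceptible
Tigecycline 17 mm: ≤ 18 mm ⇒ Resistant
Linezolid 128 μg/mL: ≥ 2 μg/mL — Resistant
Ertapenem: 16 μg/mL is ≥ 16 μg/mL → R
Nafcillin 16 μg/mL: ≥ 0.5 μg/mL ⇒ resistant

S, R, R, R, R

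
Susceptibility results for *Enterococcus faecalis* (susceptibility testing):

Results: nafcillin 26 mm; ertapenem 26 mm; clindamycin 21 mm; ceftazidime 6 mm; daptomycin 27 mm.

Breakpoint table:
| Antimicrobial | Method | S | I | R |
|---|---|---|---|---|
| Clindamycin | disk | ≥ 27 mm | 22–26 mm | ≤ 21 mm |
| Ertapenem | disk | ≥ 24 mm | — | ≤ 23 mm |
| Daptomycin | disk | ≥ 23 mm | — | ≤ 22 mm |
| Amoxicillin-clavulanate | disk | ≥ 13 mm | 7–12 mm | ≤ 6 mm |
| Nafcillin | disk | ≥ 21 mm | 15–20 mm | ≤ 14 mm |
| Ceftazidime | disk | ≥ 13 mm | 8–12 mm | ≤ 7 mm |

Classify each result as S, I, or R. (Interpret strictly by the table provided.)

Nafcillin: 26 mm is ≥ 21 mm ⇒ S
Ertapenem: 26 mm is ≥ 24 mm → S
Clindamycin: 21 mm is ≤ 21 mm → Resistant
Ceftazidime (6 mm) ≤ 7 mm — Resistant
Daptomycin: 27 mm is ≥ 23 mm — susceptible

S, S, R, R, S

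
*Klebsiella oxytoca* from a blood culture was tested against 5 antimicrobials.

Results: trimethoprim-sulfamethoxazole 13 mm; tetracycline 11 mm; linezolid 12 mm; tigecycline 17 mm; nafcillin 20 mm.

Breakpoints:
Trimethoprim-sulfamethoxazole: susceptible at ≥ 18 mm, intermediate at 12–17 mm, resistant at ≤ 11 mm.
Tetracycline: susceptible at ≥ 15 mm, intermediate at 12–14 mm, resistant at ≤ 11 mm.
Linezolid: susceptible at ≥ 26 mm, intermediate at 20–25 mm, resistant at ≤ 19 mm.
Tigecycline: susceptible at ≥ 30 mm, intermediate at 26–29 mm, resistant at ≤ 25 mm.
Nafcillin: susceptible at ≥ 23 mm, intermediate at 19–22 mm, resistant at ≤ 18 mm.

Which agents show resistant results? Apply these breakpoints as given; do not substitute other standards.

Trimethoprim-sulfamethoxazole 13 mm: in 12–17 mm → Intermediate
Tetracycline 11 mm: ≤ 11 mm — R
Linezolid 12 mm: ≤ 19 mm — resistant
Tigecycline 17 mm: ≤ 25 mm → Resistant
Nafcillin 20 mm: in 19–22 mm ⇒ I

tetracycline, linezolid, tigecycline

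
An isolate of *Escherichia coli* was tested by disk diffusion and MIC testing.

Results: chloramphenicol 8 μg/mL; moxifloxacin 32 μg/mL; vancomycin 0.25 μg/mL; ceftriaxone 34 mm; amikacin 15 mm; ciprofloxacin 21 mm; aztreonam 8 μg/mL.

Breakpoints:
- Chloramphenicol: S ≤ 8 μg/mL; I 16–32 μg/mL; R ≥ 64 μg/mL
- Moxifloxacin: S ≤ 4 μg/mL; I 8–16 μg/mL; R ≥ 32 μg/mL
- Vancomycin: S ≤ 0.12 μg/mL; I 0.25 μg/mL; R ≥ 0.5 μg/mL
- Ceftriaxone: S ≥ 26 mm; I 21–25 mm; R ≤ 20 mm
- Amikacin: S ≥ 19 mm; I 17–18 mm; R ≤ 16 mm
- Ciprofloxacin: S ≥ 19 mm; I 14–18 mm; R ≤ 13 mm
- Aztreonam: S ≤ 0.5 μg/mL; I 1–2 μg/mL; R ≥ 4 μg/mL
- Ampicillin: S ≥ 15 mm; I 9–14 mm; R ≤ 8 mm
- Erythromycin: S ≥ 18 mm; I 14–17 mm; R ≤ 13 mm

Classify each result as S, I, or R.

S, R, I, S, R, S, R

Chloramphenicol: 8 μg/mL is ≤ 8 μg/mL ⇒ Susceptible
Moxifloxacin (32 μg/mL) ≥ 32 μg/mL ⇒ Resistant
Vancomycin: 0.25 μg/mL is = 0.25 μg/mL ⇒ I
Ceftriaxone 34 mm: ≥ 26 mm — Susceptible
Amikacin 15 mm: ≤ 16 mm ⇒ Resistant
Ciprofloxacin 21 mm: ≥ 19 mm → Susceptible
Aztreonam: 8 μg/mL is ≥ 4 μg/mL → R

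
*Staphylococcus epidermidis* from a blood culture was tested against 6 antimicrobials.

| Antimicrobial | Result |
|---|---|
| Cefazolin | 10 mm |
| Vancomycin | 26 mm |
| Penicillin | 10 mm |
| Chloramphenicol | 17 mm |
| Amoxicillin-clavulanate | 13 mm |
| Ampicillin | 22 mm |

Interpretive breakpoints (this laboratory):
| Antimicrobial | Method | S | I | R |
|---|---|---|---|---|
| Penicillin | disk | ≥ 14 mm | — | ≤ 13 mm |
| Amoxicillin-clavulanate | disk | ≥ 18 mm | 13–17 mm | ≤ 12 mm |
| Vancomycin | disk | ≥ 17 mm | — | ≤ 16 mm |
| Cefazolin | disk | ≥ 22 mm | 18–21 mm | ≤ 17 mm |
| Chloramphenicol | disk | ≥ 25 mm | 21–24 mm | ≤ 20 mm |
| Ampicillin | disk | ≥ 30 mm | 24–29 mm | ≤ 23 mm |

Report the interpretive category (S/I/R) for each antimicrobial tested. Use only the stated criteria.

R, S, R, R, I, R

Cefazolin: 10 mm is ≤ 17 mm ⇒ Resistant
Vancomycin: 26 mm is ≥ 17 mm ⇒ susceptible
Penicillin (10 mm) ≤ 13 mm → resistant
Chloramphenicol: 17 mm is ≤ 20 mm — R
Amoxicillin-clavulanate (13 mm) in 13–17 mm → Intermediate
Ampicillin (22 mm) ≤ 23 mm → Resistant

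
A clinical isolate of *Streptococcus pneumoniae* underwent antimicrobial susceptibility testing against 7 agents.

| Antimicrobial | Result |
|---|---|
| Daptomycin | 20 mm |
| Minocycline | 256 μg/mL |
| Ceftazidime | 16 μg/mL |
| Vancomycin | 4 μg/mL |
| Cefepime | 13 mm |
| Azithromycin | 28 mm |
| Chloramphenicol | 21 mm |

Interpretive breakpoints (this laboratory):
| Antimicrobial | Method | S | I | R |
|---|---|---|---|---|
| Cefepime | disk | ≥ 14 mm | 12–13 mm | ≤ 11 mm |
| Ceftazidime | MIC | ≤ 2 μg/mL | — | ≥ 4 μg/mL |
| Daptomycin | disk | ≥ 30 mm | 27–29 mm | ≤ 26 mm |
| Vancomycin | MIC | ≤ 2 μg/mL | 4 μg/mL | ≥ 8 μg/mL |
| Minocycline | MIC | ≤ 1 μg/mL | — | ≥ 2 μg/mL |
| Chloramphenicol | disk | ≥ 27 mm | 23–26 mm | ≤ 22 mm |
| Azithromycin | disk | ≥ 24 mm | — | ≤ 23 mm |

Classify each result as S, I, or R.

Daptomycin: 20 mm is ≤ 26 mm — Resistant
Minocycline 256 μg/mL: ≥ 2 μg/mL ⇒ resistant
Ceftazidime 16 μg/mL: ≥ 4 μg/mL ⇒ Resistant
Vancomycin 4 μg/mL: = 4 μg/mL — intermediate
Cefepime (13 mm) in 12–13 mm → intermediate
Azithromycin: 28 mm is ≥ 24 mm → Susceptible
Chloramphenicol (21 mm) ≤ 22 mm → R

R, R, R, I, I, S, R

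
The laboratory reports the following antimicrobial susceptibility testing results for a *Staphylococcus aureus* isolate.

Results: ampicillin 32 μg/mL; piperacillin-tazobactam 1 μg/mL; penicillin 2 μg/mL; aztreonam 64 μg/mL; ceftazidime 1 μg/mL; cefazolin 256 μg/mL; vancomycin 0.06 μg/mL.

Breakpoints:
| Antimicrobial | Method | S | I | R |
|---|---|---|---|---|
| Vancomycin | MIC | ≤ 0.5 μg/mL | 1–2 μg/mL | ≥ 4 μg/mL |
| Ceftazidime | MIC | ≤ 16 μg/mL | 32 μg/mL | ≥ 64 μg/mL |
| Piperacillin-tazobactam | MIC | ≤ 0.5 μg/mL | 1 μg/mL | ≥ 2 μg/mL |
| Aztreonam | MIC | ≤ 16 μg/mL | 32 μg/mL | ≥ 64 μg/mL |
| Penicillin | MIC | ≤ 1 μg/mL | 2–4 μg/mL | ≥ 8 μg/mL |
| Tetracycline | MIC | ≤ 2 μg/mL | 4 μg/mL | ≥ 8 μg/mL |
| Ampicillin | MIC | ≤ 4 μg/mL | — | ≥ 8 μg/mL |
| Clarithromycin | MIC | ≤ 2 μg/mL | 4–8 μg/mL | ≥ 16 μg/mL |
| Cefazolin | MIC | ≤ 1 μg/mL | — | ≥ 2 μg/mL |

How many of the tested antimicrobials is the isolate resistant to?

Ampicillin: 32 μg/mL is ≥ 8 μg/mL — R
Piperacillin-tazobactam: 1 μg/mL is = 1 μg/mL → intermediate
Penicillin: 2 μg/mL is in 2–4 μg/mL ⇒ Intermediate
Aztreonam (64 μg/mL) ≥ 64 μg/mL → resistant
Ceftazidime 1 μg/mL: ≤ 16 μg/mL — S
Cefazolin: 256 μg/mL is ≥ 2 μg/mL — R
Vancomycin (0.06 μg/mL) ≤ 0.5 μg/mL — Susceptible
Resistant: 3

3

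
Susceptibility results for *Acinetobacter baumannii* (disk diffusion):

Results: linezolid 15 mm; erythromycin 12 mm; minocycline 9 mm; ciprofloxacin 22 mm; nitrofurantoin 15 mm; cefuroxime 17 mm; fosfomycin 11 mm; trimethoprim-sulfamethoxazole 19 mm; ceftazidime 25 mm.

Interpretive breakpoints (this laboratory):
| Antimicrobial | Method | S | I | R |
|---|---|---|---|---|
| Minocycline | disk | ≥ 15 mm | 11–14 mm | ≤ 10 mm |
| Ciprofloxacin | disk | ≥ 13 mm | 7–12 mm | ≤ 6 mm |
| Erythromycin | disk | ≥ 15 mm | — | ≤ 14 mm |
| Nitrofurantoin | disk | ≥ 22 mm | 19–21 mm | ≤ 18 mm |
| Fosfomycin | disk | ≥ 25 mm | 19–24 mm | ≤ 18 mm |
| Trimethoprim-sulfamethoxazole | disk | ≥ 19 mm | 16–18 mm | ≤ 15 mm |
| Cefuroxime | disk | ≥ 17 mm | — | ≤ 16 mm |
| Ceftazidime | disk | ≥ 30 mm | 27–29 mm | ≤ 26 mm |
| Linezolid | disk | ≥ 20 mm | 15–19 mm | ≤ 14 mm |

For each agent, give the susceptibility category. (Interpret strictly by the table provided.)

Linezolid: 15 mm is in 15–19 mm — I
Erythromycin (12 mm) ≤ 14 mm ⇒ Resistant
Minocycline 9 mm: ≤ 10 mm — R
Ciprofloxacin 22 mm: ≥ 13 mm ⇒ susceptible
Nitrofurantoin (15 mm) ≤ 18 mm → R
Cefuroxime (17 mm) ≥ 17 mm — S
Fosfomycin: 11 mm is ≤ 18 mm → resistant
Trimethoprim-sulfamethoxazole 19 mm: ≥ 19 mm → S
Ceftazidime (25 mm) ≤ 26 mm → resistant

I, R, R, S, R, S, R, S, R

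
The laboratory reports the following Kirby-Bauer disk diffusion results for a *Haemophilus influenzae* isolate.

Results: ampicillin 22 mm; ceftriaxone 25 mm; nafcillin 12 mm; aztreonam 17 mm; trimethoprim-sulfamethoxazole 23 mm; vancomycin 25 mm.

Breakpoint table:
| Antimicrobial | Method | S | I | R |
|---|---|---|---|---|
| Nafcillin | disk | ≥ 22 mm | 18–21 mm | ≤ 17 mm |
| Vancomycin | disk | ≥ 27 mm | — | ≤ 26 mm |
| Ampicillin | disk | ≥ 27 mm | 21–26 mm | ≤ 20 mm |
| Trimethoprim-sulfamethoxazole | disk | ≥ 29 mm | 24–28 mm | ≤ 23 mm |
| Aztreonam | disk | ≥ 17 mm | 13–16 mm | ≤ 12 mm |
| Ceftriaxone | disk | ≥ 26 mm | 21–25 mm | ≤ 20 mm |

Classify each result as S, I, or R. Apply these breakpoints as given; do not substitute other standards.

I, I, R, S, R, R

Ampicillin (22 mm) in 21–26 mm ⇒ intermediate
Ceftriaxone (25 mm) in 21–25 mm ⇒ intermediate
Nafcillin (12 mm) ≤ 17 mm — Resistant
Aztreonam: 17 mm is ≥ 17 mm — S
Trimethoprim-sulfamethoxazole: 23 mm is ≤ 23 mm ⇒ resistant
Vancomycin: 25 mm is ≤ 26 mm — Resistant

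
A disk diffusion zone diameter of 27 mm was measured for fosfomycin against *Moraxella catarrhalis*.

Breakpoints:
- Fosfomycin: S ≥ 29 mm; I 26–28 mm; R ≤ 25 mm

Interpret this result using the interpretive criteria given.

Intermediate

Fosfomycin: 27 mm is in 26–28 mm ⇒ I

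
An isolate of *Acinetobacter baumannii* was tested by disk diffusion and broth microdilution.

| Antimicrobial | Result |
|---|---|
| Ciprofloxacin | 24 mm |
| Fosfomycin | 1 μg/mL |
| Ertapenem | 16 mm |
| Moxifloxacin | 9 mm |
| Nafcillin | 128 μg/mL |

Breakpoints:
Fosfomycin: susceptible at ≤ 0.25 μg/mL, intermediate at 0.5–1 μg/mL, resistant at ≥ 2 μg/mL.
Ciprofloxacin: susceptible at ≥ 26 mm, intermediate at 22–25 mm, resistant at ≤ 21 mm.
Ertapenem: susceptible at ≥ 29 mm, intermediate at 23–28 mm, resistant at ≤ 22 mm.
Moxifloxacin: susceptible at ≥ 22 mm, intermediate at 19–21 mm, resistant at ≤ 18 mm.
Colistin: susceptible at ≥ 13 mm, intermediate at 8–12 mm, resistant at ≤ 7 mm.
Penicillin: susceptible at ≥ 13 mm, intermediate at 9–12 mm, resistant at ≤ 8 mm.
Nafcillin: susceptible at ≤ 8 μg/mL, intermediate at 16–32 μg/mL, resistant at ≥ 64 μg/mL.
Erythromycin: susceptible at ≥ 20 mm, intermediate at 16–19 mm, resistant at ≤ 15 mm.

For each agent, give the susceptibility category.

I, I, R, R, R

Ciprofloxacin: 24 mm is in 22–25 mm — intermediate
Fosfomycin: 1 μg/mL is in 0.5–1 μg/mL → I
Ertapenem 16 mm: ≤ 22 mm — Resistant
Moxifloxacin 9 mm: ≤ 18 mm → Resistant
Nafcillin (128 μg/mL) ≥ 64 μg/mL ⇒ R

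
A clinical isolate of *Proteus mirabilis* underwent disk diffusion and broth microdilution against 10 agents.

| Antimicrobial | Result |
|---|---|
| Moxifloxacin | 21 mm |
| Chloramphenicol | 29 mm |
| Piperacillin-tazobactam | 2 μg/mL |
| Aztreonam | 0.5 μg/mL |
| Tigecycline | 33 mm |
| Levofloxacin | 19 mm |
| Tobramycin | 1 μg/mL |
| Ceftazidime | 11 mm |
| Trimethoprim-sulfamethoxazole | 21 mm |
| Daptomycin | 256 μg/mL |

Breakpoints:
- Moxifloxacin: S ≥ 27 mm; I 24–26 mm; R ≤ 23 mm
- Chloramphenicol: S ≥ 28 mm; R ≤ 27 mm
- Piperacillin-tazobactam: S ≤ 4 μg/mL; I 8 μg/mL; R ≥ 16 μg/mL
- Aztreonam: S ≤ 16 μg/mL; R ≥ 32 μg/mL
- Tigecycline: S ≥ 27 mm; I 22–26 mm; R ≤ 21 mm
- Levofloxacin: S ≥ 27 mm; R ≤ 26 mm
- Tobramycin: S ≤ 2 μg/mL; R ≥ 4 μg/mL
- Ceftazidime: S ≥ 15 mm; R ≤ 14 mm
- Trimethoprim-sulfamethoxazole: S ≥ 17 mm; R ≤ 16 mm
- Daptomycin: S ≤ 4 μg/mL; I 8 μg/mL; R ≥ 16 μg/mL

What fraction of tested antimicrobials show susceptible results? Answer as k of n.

Moxifloxacin 21 mm: ≤ 23 mm ⇒ resistant
Chloramphenicol: 29 mm is ≥ 28 mm ⇒ Susceptible
Piperacillin-tazobactam 2 μg/mL: ≤ 4 μg/mL → S
Aztreonam 0.5 μg/mL: ≤ 16 μg/mL → S
Tigecycline (33 mm) ≥ 27 mm — S
Levofloxacin: 19 mm is ≤ 26 mm → resistant
Tobramycin (1 μg/mL) ≤ 2 μg/mL → S
Ceftazidime: 11 mm is ≤ 14 mm ⇒ R
Trimethoprim-sulfamethoxazole 21 mm: ≥ 17 mm ⇒ S
Daptomycin: 256 μg/mL is ≥ 16 μg/mL — resistant
Susceptible: 6/10

6 of 10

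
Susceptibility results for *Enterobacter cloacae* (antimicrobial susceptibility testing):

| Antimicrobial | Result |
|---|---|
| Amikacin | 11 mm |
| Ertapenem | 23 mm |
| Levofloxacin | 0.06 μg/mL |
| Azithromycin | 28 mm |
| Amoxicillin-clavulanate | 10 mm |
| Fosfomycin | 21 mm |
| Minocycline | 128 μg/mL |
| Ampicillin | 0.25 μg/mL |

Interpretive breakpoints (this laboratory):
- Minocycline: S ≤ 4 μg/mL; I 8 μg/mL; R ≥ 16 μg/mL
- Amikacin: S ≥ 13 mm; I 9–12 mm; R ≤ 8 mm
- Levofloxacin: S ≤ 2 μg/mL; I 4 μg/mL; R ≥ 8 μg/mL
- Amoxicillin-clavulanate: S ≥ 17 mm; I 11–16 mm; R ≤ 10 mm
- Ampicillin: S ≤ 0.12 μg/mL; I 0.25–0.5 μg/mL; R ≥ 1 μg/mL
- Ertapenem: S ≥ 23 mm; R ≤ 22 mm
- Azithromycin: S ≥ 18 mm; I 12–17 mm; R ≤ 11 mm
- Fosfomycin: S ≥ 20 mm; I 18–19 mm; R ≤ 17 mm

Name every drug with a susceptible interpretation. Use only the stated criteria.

ertapenem, levofloxacin, azithromycin, fosfomycin

Amikacin: 11 mm is in 9–12 mm — intermediate
Ertapenem (23 mm) ≥ 23 mm → S
Levofloxacin (0.06 μg/mL) ≤ 2 μg/mL — susceptible
Azithromycin: 28 mm is ≥ 18 mm → Susceptible
Amoxicillin-clavulanate 10 mm: ≤ 10 mm — Resistant
Fosfomycin (21 mm) ≥ 20 mm ⇒ Susceptible
Minocycline (128 μg/mL) ≥ 16 μg/mL → resistant
Ampicillin (0.25 μg/mL) in 0.25–0.5 μg/mL → intermediate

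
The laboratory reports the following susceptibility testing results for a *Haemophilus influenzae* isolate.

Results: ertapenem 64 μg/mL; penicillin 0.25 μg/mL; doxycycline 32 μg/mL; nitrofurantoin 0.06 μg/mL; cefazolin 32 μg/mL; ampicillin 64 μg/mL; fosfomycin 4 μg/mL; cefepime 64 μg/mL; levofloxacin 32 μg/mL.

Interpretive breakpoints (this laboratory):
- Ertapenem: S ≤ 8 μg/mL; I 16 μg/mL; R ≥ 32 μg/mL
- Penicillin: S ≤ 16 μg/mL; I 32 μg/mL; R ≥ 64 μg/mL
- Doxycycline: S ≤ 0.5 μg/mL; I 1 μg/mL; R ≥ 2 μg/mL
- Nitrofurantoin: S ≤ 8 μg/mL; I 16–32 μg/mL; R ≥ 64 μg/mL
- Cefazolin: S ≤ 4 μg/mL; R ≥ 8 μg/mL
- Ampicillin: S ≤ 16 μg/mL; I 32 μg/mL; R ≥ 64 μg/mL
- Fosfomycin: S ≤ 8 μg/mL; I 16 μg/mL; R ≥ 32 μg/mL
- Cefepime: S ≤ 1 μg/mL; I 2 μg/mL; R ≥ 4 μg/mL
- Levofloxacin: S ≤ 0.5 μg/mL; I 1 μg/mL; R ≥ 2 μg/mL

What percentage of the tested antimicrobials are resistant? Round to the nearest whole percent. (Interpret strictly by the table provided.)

67%

Ertapenem: 64 μg/mL is ≥ 32 μg/mL ⇒ R
Penicillin: 0.25 μg/mL is ≤ 16 μg/mL ⇒ susceptible
Doxycycline 32 μg/mL: ≥ 2 μg/mL → resistant
Nitrofurantoin: 0.06 μg/mL is ≤ 8 μg/mL → S
Cefazolin (32 μg/mL) ≥ 8 μg/mL → Resistant
Ampicillin: 64 μg/mL is ≥ 64 μg/mL ⇒ Resistant
Fosfomycin: 4 μg/mL is ≤ 8 μg/mL → Susceptible
Cefepime (64 μg/mL) ≥ 4 μg/mL ⇒ R
Levofloxacin: 32 μg/mL is ≥ 2 μg/mL → Resistant
Resistant: 6/9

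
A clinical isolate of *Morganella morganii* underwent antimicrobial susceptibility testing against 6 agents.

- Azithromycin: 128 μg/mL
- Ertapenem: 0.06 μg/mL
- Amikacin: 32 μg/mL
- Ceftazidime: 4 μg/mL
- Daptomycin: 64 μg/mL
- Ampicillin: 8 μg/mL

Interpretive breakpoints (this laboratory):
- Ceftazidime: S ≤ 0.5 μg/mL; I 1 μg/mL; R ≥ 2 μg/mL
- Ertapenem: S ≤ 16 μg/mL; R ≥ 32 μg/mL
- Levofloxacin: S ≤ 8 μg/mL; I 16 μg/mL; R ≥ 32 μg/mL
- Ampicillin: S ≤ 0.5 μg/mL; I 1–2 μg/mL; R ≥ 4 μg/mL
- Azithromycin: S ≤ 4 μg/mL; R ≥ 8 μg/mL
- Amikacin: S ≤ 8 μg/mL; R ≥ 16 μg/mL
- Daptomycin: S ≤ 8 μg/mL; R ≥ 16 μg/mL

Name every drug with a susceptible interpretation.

Azithromycin: 128 μg/mL is ≥ 8 μg/mL → R
Ertapenem: 0.06 μg/mL is ≤ 16 μg/mL ⇒ S
Amikacin: 32 μg/mL is ≥ 16 μg/mL ⇒ Resistant
Ceftazidime: 4 μg/mL is ≥ 2 μg/mL — resistant
Daptomycin 64 μg/mL: ≥ 16 μg/mL — Resistant
Ampicillin: 8 μg/mL is ≥ 4 μg/mL ⇒ R

ertapenem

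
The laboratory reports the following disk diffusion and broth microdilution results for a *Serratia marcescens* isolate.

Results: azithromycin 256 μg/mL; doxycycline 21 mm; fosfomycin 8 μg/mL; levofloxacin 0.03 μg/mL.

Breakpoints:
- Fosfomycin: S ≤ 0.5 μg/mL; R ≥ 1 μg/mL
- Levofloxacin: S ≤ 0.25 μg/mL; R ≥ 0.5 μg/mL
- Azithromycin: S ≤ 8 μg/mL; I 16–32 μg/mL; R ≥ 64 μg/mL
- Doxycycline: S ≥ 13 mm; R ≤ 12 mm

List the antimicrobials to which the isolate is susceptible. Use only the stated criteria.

doxycycline, levofloxacin

Azithromycin (256 μg/mL) ≥ 64 μg/mL ⇒ R
Doxycycline (21 mm) ≥ 13 mm — Susceptible
Fosfomycin 8 μg/mL: ≥ 1 μg/mL — R
Levofloxacin 0.03 μg/mL: ≤ 0.25 μg/mL → S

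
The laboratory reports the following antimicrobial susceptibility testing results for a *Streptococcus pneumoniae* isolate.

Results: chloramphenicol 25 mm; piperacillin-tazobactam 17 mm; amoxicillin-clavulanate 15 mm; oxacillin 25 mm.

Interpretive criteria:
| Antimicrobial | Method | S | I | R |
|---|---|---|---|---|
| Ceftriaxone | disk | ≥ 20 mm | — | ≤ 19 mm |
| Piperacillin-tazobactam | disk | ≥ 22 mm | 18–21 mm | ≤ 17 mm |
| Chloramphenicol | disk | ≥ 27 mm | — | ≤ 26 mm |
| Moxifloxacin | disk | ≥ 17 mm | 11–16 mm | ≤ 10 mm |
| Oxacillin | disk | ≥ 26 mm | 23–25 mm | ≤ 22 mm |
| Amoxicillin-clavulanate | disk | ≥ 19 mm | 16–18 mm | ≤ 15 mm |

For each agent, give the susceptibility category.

Chloramphenicol (25 mm) ≤ 26 mm → R
Piperacillin-tazobactam: 17 mm is ≤ 17 mm → resistant
Amoxicillin-clavulanate: 15 mm is ≤ 15 mm → resistant
Oxacillin (25 mm) in 23–25 mm ⇒ intermediate

R, R, R, I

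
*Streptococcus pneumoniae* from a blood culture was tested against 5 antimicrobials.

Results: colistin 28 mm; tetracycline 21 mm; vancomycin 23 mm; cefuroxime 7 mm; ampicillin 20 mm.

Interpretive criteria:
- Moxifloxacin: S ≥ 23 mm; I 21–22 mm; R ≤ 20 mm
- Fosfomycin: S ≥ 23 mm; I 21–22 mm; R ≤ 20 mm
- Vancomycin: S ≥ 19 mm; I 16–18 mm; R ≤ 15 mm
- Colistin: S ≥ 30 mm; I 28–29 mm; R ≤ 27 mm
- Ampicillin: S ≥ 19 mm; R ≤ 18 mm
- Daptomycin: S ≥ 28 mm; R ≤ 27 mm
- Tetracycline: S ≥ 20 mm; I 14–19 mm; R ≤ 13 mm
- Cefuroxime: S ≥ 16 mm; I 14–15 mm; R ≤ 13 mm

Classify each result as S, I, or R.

Colistin: 28 mm is in 28–29 mm ⇒ I
Tetracycline: 21 mm is ≥ 20 mm ⇒ S
Vancomycin: 23 mm is ≥ 19 mm ⇒ susceptible
Cefuroxime (7 mm) ≤ 13 mm — R
Ampicillin (20 mm) ≥ 19 mm — susceptible

I, S, S, R, S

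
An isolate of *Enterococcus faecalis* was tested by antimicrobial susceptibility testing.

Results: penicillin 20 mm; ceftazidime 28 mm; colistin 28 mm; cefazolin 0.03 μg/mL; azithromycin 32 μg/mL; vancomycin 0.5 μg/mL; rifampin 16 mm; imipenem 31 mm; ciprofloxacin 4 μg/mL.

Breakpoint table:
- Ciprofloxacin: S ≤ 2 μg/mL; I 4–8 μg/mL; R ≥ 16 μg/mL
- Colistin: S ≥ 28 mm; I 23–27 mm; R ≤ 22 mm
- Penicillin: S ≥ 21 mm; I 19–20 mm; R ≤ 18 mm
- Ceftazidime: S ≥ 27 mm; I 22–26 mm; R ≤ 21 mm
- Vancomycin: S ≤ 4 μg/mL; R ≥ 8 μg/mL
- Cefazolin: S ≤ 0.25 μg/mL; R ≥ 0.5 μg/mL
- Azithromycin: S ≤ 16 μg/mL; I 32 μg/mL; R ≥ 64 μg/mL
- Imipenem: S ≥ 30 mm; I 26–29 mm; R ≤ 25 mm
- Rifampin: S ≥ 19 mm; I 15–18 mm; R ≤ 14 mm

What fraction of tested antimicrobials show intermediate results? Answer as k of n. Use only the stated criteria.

4 of 9

Penicillin 20 mm: in 19–20 mm → intermediate
Ceftazidime 28 mm: ≥ 27 mm — S
Colistin 28 mm: ≥ 28 mm — Susceptible
Cefazolin 0.03 μg/mL: ≤ 0.25 μg/mL → susceptible
Azithromycin: 32 μg/mL is = 32 μg/mL — Intermediate
Vancomycin 0.5 μg/mL: ≤ 4 μg/mL — Susceptible
Rifampin (16 mm) in 15–18 mm ⇒ I
Imipenem (31 mm) ≥ 30 mm ⇒ S
Ciprofloxacin 4 μg/mL: in 4–8 μg/mL ⇒ Intermediate
Intermediate: 4/9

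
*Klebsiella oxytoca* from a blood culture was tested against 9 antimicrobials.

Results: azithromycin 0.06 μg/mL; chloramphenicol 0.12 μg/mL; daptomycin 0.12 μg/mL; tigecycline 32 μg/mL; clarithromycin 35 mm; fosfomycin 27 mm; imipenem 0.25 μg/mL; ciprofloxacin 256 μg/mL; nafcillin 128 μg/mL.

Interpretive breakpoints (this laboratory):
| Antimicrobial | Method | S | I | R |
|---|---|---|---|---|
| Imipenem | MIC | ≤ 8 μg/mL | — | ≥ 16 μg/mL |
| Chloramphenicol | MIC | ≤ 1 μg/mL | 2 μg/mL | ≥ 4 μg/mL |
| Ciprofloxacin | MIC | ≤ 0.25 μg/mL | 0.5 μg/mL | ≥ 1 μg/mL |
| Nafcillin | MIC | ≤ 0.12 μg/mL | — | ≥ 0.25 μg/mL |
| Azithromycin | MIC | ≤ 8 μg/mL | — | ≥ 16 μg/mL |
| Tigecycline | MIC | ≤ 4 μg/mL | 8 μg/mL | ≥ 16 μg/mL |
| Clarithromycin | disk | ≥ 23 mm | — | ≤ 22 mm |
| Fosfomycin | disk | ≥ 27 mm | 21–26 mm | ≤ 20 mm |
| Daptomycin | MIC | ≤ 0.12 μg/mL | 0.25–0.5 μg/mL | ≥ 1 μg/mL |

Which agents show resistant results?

tigecycline, ciprofloxacin, nafcillin

Azithromycin (0.06 μg/mL) ≤ 8 μg/mL → S
Chloramphenicol: 0.12 μg/mL is ≤ 1 μg/mL ⇒ susceptible
Daptomycin 0.12 μg/mL: ≤ 0.12 μg/mL — Susceptible
Tigecycline: 32 μg/mL is ≥ 16 μg/mL — Resistant
Clarithromycin 35 mm: ≥ 23 mm ⇒ susceptible
Fosfomycin: 27 mm is ≥ 27 mm — susceptible
Imipenem: 0.25 μg/mL is ≤ 8 μg/mL ⇒ S
Ciprofloxacin 256 μg/mL: ≥ 1 μg/mL → resistant
Nafcillin 128 μg/mL: ≥ 0.25 μg/mL ⇒ Resistant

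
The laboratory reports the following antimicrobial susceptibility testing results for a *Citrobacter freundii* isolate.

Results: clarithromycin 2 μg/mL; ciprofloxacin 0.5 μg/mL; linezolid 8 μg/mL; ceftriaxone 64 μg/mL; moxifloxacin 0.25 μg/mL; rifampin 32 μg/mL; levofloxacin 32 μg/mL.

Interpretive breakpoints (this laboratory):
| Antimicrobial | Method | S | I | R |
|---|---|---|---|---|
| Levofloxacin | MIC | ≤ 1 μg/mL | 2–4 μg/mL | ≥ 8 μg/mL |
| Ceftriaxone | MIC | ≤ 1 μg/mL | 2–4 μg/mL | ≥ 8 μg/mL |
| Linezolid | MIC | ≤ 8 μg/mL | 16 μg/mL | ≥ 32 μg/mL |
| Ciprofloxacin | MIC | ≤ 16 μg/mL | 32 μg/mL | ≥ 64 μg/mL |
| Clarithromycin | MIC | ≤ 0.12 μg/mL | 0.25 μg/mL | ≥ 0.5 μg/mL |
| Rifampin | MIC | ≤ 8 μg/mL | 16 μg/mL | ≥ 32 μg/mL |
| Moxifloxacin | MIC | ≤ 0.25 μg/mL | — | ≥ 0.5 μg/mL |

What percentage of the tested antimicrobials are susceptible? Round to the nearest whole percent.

Clarithromycin 2 μg/mL: ≥ 0.5 μg/mL → Resistant
Ciprofloxacin: 0.5 μg/mL is ≤ 16 μg/mL ⇒ susceptible
Linezolid: 8 μg/mL is ≤ 8 μg/mL ⇒ Susceptible
Ceftriaxone (64 μg/mL) ≥ 8 μg/mL ⇒ resistant
Moxifloxacin: 0.25 μg/mL is ≤ 0.25 μg/mL ⇒ susceptible
Rifampin (32 μg/mL) ≥ 32 μg/mL — R
Levofloxacin (32 μg/mL) ≥ 8 μg/mL → resistant
Susceptible: 3/7

43%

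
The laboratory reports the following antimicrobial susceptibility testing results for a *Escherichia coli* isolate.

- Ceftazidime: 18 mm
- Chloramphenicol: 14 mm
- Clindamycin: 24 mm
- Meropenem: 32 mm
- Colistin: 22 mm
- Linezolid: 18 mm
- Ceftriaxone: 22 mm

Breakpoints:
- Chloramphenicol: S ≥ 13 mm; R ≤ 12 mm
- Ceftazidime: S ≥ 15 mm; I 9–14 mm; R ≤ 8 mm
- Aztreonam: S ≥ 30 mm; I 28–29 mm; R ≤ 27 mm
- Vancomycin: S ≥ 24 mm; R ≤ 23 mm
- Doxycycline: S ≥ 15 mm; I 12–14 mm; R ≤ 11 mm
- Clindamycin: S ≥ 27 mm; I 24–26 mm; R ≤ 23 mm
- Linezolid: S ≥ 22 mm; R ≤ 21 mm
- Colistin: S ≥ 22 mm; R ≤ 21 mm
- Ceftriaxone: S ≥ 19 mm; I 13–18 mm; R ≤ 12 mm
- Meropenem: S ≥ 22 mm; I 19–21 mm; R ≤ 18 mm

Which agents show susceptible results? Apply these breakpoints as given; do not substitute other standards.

ceftazidime, chloramphenicol, meropenem, colistin, ceftriaxone

Ceftazidime 18 mm: ≥ 15 mm → Susceptible
Chloramphenicol 14 mm: ≥ 13 mm ⇒ Susceptible
Clindamycin 24 mm: in 24–26 mm → I
Meropenem (32 mm) ≥ 22 mm → Susceptible
Colistin (22 mm) ≥ 22 mm → S
Linezolid (18 mm) ≤ 21 mm — R
Ceftriaxone 22 mm: ≥ 19 mm ⇒ susceptible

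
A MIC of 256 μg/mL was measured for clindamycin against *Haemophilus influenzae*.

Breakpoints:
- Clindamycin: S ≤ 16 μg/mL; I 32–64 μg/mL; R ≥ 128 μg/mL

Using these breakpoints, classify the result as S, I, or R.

Resistant

Clindamycin: 256 μg/mL is ≥ 128 μg/mL — resistant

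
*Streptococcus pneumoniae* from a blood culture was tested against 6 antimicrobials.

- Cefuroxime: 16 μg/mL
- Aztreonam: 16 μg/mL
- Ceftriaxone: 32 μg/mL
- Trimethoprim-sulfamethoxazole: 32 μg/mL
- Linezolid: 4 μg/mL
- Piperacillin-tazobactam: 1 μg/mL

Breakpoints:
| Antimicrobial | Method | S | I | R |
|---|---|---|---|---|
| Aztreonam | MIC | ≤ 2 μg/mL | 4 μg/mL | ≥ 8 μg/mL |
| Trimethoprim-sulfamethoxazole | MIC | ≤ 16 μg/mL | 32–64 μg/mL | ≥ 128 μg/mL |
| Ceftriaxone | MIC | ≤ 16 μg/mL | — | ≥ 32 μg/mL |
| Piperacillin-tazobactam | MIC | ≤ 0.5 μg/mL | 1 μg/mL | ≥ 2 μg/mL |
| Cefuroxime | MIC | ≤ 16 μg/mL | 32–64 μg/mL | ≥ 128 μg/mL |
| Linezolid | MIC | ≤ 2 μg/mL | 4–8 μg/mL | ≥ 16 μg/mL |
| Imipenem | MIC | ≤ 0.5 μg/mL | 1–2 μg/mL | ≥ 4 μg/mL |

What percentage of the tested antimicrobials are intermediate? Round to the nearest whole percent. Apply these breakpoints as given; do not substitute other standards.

50%

Cefuroxime 16 μg/mL: ≤ 16 μg/mL ⇒ susceptible
Aztreonam 16 μg/mL: ≥ 8 μg/mL → R
Ceftriaxone 32 μg/mL: ≥ 32 μg/mL → Resistant
Trimethoprim-sulfamethoxazole 32 μg/mL: in 32–64 μg/mL ⇒ intermediate
Linezolid: 4 μg/mL is in 4–8 μg/mL ⇒ intermediate
Piperacillin-tazobactam 1 μg/mL: = 1 μg/mL — intermediate
Intermediate: 3/6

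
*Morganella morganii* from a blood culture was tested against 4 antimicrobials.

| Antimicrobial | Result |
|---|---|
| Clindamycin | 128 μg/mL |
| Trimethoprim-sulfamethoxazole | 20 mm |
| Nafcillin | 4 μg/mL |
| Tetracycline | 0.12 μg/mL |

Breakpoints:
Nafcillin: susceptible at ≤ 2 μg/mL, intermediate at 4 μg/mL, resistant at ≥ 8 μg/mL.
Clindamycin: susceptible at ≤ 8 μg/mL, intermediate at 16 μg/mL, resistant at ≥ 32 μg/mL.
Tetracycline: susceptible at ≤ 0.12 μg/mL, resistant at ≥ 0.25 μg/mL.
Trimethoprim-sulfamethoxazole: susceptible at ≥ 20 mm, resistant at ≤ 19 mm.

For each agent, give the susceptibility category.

R, S, I, S

Clindamycin 128 μg/mL: ≥ 32 μg/mL — R
Trimethoprim-sulfamethoxazole (20 mm) ≥ 20 mm → Susceptible
Nafcillin: 4 μg/mL is = 4 μg/mL — intermediate
Tetracycline: 0.12 μg/mL is ≤ 0.12 μg/mL — susceptible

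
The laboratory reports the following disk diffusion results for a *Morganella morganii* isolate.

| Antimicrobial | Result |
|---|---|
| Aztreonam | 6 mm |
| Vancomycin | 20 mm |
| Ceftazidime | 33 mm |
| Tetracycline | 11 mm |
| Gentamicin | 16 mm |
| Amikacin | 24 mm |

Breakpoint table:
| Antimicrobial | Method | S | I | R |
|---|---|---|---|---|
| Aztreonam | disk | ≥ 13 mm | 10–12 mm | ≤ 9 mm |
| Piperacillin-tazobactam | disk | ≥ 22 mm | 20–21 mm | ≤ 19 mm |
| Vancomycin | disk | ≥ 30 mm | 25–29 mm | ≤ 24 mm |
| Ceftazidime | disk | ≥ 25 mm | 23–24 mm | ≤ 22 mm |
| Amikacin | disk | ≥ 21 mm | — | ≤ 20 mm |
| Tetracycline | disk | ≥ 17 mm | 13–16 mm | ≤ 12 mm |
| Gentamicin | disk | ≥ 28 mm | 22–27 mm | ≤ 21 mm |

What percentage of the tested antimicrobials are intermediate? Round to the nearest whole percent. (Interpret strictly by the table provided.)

Aztreonam: 6 mm is ≤ 9 mm — Resistant
Vancomycin: 20 mm is ≤ 24 mm → Resistant
Ceftazidime: 33 mm is ≥ 25 mm ⇒ Susceptible
Tetracycline (11 mm) ≤ 12 mm — R
Gentamicin (16 mm) ≤ 21 mm → R
Amikacin 24 mm: ≥ 21 mm → Susceptible
Intermediate: 0/6

0%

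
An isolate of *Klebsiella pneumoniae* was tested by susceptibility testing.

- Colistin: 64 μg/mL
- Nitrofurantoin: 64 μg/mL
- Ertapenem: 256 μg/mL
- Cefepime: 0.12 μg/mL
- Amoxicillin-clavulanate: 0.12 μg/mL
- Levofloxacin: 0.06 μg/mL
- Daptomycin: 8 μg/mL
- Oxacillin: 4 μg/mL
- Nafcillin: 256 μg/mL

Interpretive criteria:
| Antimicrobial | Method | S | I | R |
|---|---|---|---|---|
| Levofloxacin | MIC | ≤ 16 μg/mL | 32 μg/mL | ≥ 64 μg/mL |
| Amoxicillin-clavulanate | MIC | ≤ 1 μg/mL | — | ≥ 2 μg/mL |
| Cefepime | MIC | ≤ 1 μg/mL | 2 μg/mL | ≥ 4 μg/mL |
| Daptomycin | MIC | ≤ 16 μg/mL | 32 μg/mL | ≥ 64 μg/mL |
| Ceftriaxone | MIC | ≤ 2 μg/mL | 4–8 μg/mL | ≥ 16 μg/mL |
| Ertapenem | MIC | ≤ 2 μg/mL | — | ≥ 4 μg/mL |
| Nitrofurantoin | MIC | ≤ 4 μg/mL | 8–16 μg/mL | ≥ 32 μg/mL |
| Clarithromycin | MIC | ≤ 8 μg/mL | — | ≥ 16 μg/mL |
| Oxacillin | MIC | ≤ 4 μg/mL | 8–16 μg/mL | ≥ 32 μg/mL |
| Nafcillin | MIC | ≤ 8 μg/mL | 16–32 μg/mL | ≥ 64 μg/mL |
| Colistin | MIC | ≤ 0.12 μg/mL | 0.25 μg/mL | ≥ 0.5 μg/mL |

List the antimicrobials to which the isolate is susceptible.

Colistin 64 μg/mL: ≥ 0.5 μg/mL ⇒ R
Nitrofurantoin (64 μg/mL) ≥ 32 μg/mL → Resistant
Ertapenem 256 μg/mL: ≥ 4 μg/mL ⇒ R
Cefepime 0.12 μg/mL: ≤ 1 μg/mL — Susceptible
Amoxicillin-clavulanate: 0.12 μg/mL is ≤ 1 μg/mL — Susceptible
Levofloxacin 0.06 μg/mL: ≤ 16 μg/mL ⇒ Susceptible
Daptomycin (8 μg/mL) ≤ 16 μg/mL → S
Oxacillin 4 μg/mL: ≤ 4 μg/mL → Susceptible
Nafcillin 256 μg/mL: ≥ 64 μg/mL ⇒ R

cefepime, amoxicillin-clavulanate, levofloxacin, daptomycin, oxacillin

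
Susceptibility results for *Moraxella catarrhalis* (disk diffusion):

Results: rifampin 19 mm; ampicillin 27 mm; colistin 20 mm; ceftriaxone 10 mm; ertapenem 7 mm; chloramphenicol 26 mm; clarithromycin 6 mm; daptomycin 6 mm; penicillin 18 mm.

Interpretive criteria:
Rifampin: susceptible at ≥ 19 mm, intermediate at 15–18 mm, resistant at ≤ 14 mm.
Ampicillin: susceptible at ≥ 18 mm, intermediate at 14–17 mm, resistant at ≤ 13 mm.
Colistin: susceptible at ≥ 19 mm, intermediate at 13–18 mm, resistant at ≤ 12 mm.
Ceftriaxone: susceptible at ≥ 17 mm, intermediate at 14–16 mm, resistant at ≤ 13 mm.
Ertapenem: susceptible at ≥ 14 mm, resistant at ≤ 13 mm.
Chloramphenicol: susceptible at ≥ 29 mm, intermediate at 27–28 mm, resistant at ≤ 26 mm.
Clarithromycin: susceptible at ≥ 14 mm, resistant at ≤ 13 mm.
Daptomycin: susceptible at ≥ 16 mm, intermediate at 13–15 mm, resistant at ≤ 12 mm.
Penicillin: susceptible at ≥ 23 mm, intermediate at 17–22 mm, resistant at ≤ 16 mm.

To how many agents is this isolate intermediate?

1

Rifampin: 19 mm is ≥ 19 mm ⇒ Susceptible
Ampicillin 27 mm: ≥ 18 mm → Susceptible
Colistin: 20 mm is ≥ 19 mm — Susceptible
Ceftriaxone 10 mm: ≤ 13 mm → Resistant
Ertapenem (7 mm) ≤ 13 mm — R
Chloramphenicol (26 mm) ≤ 26 mm ⇒ R
Clarithromycin 6 mm: ≤ 13 mm ⇒ Resistant
Daptomycin: 6 mm is ≤ 12 mm — resistant
Penicillin (18 mm) in 17–22 mm — Intermediate
Intermediate: 1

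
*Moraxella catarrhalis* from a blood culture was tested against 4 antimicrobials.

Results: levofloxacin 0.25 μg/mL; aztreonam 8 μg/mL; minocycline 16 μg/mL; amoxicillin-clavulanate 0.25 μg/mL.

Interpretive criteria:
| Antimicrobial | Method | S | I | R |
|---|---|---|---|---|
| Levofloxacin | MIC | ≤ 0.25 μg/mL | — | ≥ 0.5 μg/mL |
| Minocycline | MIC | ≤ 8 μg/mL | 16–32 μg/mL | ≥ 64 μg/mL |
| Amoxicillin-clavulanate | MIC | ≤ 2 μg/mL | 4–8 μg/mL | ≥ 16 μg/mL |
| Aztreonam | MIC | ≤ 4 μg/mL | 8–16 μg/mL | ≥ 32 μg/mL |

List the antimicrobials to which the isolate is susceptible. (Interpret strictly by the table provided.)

levofloxacin, amoxicillin-clavulanate

Levofloxacin: 0.25 μg/mL is ≤ 0.25 μg/mL → S
Aztreonam: 8 μg/mL is in 8–16 μg/mL — I
Minocycline: 16 μg/mL is in 16–32 μg/mL → intermediate
Amoxicillin-clavulanate 0.25 μg/mL: ≤ 2 μg/mL ⇒ Susceptible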